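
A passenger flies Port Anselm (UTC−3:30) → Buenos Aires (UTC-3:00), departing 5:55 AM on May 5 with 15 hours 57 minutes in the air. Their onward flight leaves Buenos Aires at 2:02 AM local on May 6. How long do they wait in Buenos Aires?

3 hours 40 minutes

Convert departure to UTC: 5:55 AM + 3:30 = 9:25 AM UTC on May 5.
Add 15 hours and 57 minutes flight time → 1:22 AM UTC (May 6).
Buenos Aires is UTC−3:00, so local arrival = 1:22 AM − 3:00 = 10:22 PM on May 5.
Layover = 2:02 AM − 10:22 PM (+1 day) = 3 hours 40 minutes.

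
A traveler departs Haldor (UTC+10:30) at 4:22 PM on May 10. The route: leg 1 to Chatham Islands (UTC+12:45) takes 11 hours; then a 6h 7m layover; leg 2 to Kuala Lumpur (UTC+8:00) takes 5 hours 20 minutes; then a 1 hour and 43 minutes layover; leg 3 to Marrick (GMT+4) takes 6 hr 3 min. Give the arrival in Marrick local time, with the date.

4:05 PM on May 11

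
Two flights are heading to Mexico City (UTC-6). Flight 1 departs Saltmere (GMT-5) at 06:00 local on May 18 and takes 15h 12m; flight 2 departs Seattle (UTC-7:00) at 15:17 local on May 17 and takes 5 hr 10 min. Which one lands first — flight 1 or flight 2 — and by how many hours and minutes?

Flight 1 in UTC: 06:00 + 5:00 = 11:00 on May 18.
+15 hours 12 minutes → arrive 02:12 UTC on May 19.
Flight 2 in UTC: 15:17 + 7:00 = 22:17 on May 17.
+5 hours and 10 minutes → arrive 03:27 UTC on May 18.
Flight 2 lands earlier by 22 hours 45 minutes.

the second, by 22 hours 45 minutes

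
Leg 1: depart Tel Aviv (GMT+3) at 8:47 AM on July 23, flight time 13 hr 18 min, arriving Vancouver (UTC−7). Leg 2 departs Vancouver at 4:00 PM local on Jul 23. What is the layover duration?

3 hours 55 minutes

Convert departure to UTC: 8:47 AM − 3:00 = 5:47 AM UTC on Jul 23.
Add 13 hours 18 minutes flight time → 7:05 PM UTC.
Vancouver is UTC−7:00, so local arrival = 7:05 PM − 7:00 = 12:05 PM on Jul 23.
Layover = 4:00 PM − 12:05 PM = 3 hours 55 minutes.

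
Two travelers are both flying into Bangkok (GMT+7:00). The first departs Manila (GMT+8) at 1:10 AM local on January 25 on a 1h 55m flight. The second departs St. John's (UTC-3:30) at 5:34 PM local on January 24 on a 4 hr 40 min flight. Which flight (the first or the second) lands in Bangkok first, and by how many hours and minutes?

Flight 1 in UTC: 1:10 AM − 8:00 = 5:10 PM on Jan 24.
+1 hour and 55 minutes → arrive 7:05 PM UTC on Jan 24.
Flight 2 in UTC: 5:34 PM + 3:30 = 9:04 PM on Jan 24.
+4 hours and 40 minutes → arrive 1:44 AM UTC on Jan 25.
Flight 1 lands earlier by 6 hours 39 minutes.

the first, by 6 hours 39 minutes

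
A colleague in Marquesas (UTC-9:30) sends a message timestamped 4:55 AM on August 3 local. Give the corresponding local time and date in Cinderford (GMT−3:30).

Cinderford is 6:00 ahead of Marquesas.
Shift by the zone difference: 4:55 AM + 6:00 = 10:55 AM on Aug 3 in Cinderford.

10:55 AM on Aug 3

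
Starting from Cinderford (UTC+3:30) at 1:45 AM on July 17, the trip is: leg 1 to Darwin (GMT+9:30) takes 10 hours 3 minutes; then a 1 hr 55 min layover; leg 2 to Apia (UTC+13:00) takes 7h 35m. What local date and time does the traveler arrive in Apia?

Convert departure to UTC: 1:45 AM − 3:30 = 10:15 PM UTC on Jul 16.
Add 10 hours and 3 minutes leg 1 → 8:18 AM UTC (Jul 17).
Add 1 hour and 55 minutes layover in Darwin → 10:13 AM UTC.
Add 7 hours and 35 minutes leg 2 → 5:48 PM UTC.
Apia is UTC+13:00, so local arrival = 5:48 PM + 13:00 = 6:48 AM on Jul 18.

6:48 AM on July 18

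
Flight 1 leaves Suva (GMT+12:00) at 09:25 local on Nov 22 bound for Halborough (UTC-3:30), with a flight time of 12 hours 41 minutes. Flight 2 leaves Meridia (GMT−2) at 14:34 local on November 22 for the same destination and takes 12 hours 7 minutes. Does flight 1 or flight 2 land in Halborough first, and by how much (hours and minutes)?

Flight 1 in UTC: 09:25 − 12:00 = 21:25 on Nov 21.
+12 hours 41 minutes → arrive 10:06 UTC on Nov 22.
Flight 2 in UTC: 14:34 + 2:00 = 16:34 on Nov 22.
+12 hours 7 minutes → arrive 04:41 UTC on Nov 23.
Flight 1 lands earlier by 18 hours 35 minutes.

the first, by 18 hours 35 minutes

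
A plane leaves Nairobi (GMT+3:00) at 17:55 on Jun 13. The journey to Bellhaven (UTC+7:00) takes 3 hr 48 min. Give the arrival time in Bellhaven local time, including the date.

Convert departure to UTC: 17:55 − 3:00 = 14:55 UTC on Jun 13.
Add 3 hours and 48 minutes travel time → 18:43 UTC.
Bellhaven is UTC+7:00, so local arrival = 18:43 + 7:00 = 01:43 on Jun 14.

01:43 on Jun 14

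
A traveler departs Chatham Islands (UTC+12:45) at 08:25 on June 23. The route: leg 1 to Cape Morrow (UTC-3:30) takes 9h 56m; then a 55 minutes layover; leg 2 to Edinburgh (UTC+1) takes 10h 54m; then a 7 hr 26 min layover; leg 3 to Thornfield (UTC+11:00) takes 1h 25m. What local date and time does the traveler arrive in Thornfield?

Convert departure to UTC: 08:25 − 12:45 = 19:40 UTC on Jun 22.
Add 9 hours 56 minutes leg 1 → 05:36 UTC (Jun 23).
Add 55 minutes layover in Cape Morrow → 06:31 UTC.
Add 10 hours and 54 minutes leg 2 → 17:25 UTC.
Add 7 hours 26 minutes layover in Edinburgh → 00:51 UTC (Jun 24).
Add 1 hour 25 minutes leg 3 → 02:16 UTC.
Thornfield is UTC+11:00, so local arrival = 02:16 + 11:00 = 13:16 on Jun 24.

13:16 on Jun 24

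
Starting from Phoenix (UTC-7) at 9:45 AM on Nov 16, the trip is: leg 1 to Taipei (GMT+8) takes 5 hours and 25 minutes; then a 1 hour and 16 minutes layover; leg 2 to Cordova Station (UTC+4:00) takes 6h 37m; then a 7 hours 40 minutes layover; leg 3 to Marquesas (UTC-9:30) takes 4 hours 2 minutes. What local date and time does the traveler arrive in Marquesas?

8:15 AM on Nov 17

Convert departure to UTC: 9:45 AM + 7:00 = 4:45 PM UTC on Nov 16.
Add 5 hours and 25 minutes leg 1 → 10:10 PM UTC.
Add 1 hour 16 minutes layover in Taipei → 11:26 PM UTC.
Add 6 hours and 37 minutes leg 2 → 6:03 AM UTC (Nov 17).
Add 7 hours and 40 minutes layover in Cordova Station → 1:43 PM UTC.
Add 4 hours and 2 minutes leg 3 → 5:45 PM UTC.
Marquesas is UTC−9:30, so local arrival = 5:45 PM − 9:30 = 8:15 AM on Nov 17.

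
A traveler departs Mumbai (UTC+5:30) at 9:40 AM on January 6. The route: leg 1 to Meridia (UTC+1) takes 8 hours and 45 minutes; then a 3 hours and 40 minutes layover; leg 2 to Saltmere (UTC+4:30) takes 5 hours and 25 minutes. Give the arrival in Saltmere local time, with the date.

Convert departure to UTC: 9:40 AM − 5:30 = 4:10 AM UTC on Jan 6.
Add 8 hours and 45 minutes leg 1 → 12:55 PM UTC.
Add 3 hours 40 minutes layover in Meridia → 4:35 PM UTC.
Add 5 hours 25 minutes leg 2 → 10:00 PM UTC.
Saltmere is UTC+4:30, so local arrival = 10:00 PM + 4:30 = 2:30 AM on Jan 7.

2:30 AM on Jan 7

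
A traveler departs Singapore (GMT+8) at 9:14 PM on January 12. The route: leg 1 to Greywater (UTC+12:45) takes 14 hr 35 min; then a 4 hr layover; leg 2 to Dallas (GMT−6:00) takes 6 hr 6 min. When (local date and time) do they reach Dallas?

Convert departure to UTC: 9:14 PM − 8:00 = 1:14 PM UTC on Jan 12.
Add 14 hours and 35 minutes leg 1 → 3:49 AM UTC (Jan 13).
Add 4 hours layover in Greywater → 7:49 AM UTC.
Add 6 hours and 6 minutes leg 2 → 1:55 PM UTC.
Dallas is UTC−6:00, so local arrival = 1:55 PM − 6:00 = 7:55 AM on Jan 13.

7:55 AM on January 13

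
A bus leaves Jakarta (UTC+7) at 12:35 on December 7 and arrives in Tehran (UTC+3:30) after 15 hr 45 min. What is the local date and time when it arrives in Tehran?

00:50 on Dec 8

Tehran is 3:30 behind Jakarta.
After 15 hours and 45 minutes it is 04:20 (Dec 8) in Jakarta.
Shift by the zone difference: 04:20 − 3:30 = 00:50 on Dec 8 in Tehran.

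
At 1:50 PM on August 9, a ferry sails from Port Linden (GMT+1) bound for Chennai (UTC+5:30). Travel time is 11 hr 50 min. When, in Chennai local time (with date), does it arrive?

Chennai is 4:30 ahead of Port Linden.
After 11 hours and 50 minutes it is 1:40 AM (Aug 10) in Port Linden.
Shift by the zone difference: 1:40 AM + 4:30 = 6:10 AM on Aug 10 in Chennai.

6:10 AM on August 10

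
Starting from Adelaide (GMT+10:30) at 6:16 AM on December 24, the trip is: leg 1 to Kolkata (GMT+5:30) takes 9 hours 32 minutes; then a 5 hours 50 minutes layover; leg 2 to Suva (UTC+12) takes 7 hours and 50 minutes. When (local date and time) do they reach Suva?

Convert departure to UTC: 6:16 AM − 10:30 = 7:46 PM UTC on Dec 23.
Add 9 hours and 32 minutes leg 1 → 5:18 AM UTC (Dec 24).
Add 5 hours 50 minutes layover in Kolkata → 11:08 AM UTC.
Add 7 hours 50 minutes leg 2 → 6:58 PM UTC.
Suva is UTC+12:00, so local arrival = 6:58 PM + 12:00 = 6:58 AM on Dec 25.

6:58 AM on December 25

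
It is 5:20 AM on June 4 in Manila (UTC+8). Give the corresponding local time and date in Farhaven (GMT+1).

Farhaven is 7:00 behind Manila.
Shift by the zone difference: 5:20 AM − 7:00 = 10:20 PM on Jun 3 in Farhaven.

10:20 PM on June 3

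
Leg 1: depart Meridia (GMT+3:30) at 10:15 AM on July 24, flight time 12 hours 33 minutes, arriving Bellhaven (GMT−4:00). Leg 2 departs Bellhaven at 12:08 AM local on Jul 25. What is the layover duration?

Convert departure to UTC: 10:15 AM − 3:30 = 6:45 AM UTC on Jul 24.
Add 12 hours 33 minutes flight time → 7:18 PM UTC.
Bellhaven is UTC−4:00, so local arrival = 7:18 PM − 4:00 = 3:18 PM on Jul 24.
Layover = 12:08 AM − 3:18 PM (+1 day) = 8 hours 50 minutes.

8 hours 50 minutes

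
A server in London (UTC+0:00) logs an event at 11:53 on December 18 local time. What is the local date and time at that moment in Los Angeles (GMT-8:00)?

03:53 on December 18

London is UTC+0 so that is 11:53 UTC.
Los Angeles is UTC−8:00: 11:53 − 8:00 = 03:53 on Dec 18.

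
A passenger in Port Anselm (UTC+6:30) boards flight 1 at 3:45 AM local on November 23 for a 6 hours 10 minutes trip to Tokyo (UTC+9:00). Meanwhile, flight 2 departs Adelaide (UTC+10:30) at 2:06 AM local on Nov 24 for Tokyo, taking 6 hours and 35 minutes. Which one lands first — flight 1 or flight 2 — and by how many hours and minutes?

the first, by 18 hours 46 minutes

Flight 1 in UTC: 3:45 AM − 6:30 = 9:15 PM on Nov 22.
+6 hours and 10 minutes → arrive 3:25 AM UTC on Nov 23.
Flight 2 in UTC: 2:06 AM − 10:30 = 3:36 PM on Nov 23.
+6 hours 35 minutes → arrive 10:11 PM UTC on Nov 23.
Flight 1 lands earlier by 18 hours 46 minutes.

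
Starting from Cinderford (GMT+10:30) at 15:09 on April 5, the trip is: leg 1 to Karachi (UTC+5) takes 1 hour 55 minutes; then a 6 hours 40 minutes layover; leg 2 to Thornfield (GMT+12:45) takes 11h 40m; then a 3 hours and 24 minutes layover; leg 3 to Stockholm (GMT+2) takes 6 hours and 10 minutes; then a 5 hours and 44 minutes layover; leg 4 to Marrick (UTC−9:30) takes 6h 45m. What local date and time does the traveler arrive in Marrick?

Convert departure to UTC: 15:09 − 10:30 = 04:39 UTC on Apr 5.
Add 1 hour 55 minutes leg 1 → 06:34 UTC.
Add 6 hours 40 minutes layover in Karachi → 13:14 UTC.
Add 11 hours 40 minutes leg 2 → 00:54 UTC (Apr 6).
Add 3 hours 24 minutes layover in Thornfield → 04:18 UTC.
Add 6 hours and 10 minutes leg 3 → 10:28 UTC.
Add 5 hours and 44 minutes layover in Stockholm → 16:12 UTC.
Add 6 hours 45 minutes leg 4 → 22:57 UTC.
Marrick is UTC−9:30, so local arrival = 22:57 − 9:30 = 13:27 on Apr 6.

13:27 on April 6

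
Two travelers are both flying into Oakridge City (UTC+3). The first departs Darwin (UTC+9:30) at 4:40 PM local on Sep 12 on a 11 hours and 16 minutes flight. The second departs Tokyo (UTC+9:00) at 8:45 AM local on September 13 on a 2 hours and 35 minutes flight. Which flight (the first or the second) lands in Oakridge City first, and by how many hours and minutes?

Flight 1 in UTC: 4:40 PM − 9:30 = 7:10 AM on Sep 12.
+11 hours and 16 minutes → arrive 6:26 PM UTC on Sep 12.
Flight 2 in UTC: 8:45 AM − 9:00 = 11:45 PM on Sep 12.
+2 hours and 35 minutes → arrive 2:20 AM UTC on Sep 13.
Flight 1 lands earlier by 7 hours 54 minutes.

the first, by 7 hours 54 minutes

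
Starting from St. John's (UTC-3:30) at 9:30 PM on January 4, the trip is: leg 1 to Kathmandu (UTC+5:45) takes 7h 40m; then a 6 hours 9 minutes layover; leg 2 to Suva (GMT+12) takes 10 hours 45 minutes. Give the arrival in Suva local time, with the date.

1:34 PM on January 6

Convert departure to UTC: 9:30 PM + 3:30 = 1:00 AM UTC on Jan 5.
Add 7 hours and 40 minutes leg 1 → 8:40 AM UTC.
Add 6 hours 9 minutes layover in Kathmandu → 2:49 PM UTC.
Add 10 hours 45 minutes leg 2 → 1:34 AM UTC (Jan 6).
Suva is UTC+12:00, so local arrival = 1:34 AM + 12:00 = 1:34 PM on Jan 6.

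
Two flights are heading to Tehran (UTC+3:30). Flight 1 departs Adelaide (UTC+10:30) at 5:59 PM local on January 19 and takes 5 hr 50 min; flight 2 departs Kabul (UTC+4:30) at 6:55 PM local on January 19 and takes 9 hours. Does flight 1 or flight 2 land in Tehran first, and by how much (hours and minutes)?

the first, by 10 hours 6 minutes

Flight 1 in UTC: 5:59 PM − 10:30 = 7:29 AM on Jan 19.
+5 hours 50 minutes → arrive 1:19 PM UTC on Jan 19.
Flight 2 in UTC: 6:55 PM − 4:30 = 2:25 PM on Jan 19.
+9 hours → arrive 11:25 PM UTC on Jan 19.
Flight 1 lands earlier by 10 hours 6 minutes.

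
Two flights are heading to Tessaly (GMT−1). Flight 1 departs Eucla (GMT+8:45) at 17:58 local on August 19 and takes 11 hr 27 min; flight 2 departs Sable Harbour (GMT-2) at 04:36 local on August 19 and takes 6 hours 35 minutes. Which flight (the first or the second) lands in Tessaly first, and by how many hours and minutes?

the second, by 7 hours 29 minutes

Flight 1 in UTC: 17:58 − 8:45 = 09:13 on Aug 19.
+11 hours 27 minutes → arrive 20:40 UTC on Aug 19.
Flight 2 in UTC: 04:36 + 2:00 = 06:36 on Aug 19.
+6 hours and 35 minutes → arrive 13:11 UTC on Aug 19.
Flight 2 lands earlier by 7 hours 29 minutes.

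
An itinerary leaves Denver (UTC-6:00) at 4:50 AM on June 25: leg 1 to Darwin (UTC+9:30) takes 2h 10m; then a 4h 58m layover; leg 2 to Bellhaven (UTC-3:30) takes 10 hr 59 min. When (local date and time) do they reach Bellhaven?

1:27 AM on June 26

Convert departure to UTC: 4:50 AM + 6:00 = 10:50 AM UTC on Jun 25.
Add 2 hours 10 minutes leg 1 → 1:00 PM UTC.
Add 4 hours 58 minutes layover in Darwin → 5:58 PM UTC.
Add 10 hours and 59 minutes leg 2 → 4:57 AM UTC (Jun 26).
Bellhaven is UTC−3:30, so local arrival = 4:57 AM − 3:30 = 1:27 AM on Jun 26.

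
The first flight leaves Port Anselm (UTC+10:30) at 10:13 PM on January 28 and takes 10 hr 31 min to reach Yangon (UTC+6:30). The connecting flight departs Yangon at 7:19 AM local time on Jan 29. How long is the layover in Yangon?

Convert departure to UTC: 10:13 PM − 10:30 = 11:43 AM UTC on Jan 28.
Add 10 hours 31 minutes flight time → 10:14 PM UTC.
Yangon is UTC+6:30, so local arrival = 10:14 PM + 6:30 = 4:44 AM on Jan 29.
Layover = 7:19 AM − 4:44 AM = 2 hours 35 minutes.

2 hours 35 minutes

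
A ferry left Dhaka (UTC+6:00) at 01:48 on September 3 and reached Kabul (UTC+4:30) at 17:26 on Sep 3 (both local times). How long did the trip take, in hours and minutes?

17 hours 8 minutes

Departure in UTC: 01:48 − 6:00 = 19:48 on Sep 2.
Arrival in UTC: 17:26 − 4:30 = 12:56 on Sep 3.
Elapsed = 12:56 − 19:48 (+1 day) = 17 hours 8 minutes.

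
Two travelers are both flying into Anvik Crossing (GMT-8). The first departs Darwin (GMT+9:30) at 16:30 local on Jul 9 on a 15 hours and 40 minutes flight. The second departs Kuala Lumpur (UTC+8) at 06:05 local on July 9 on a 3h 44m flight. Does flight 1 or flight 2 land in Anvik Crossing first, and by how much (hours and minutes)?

the second, by 20 hours 51 minutes

Flight 1 in UTC: 16:30 − 9:30 = 07:00 on Jul 9.
+15 hours 40 minutes → arrive 22:40 UTC on Jul 9.
Flight 2 in UTC: 06:05 − 8:00 = 22:05 on Jul 8.
+3 hours and 44 minutes → arrive 01:49 UTC on Jul 9.
Flight 2 lands earlier by 20 hours 51 minutes.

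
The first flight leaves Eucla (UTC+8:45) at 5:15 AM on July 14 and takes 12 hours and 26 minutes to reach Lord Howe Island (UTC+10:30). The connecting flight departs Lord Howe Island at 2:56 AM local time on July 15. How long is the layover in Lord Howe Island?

Convert departure to UTC: 5:15 AM − 8:45 = 8:30 PM UTC on Jul 13.
Add 12 hours 26 minutes flight time → 8:56 AM UTC (Jul 14).
Lord Howe Island is UTC+10:30, so local arrival = 8:56 AM + 10:30 = 7:26 PM on Jul 14.
Layover = 2:56 AM − 7:26 PM (+1 day) = 7 hours 30 minutes.

7 hours 30 minutes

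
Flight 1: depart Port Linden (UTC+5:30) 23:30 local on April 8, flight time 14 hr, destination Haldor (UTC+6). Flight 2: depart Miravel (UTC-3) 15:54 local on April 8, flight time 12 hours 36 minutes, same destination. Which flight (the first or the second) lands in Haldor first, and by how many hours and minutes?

the second, by 30 minutes

Flight 1 in UTC: 23:30 − 5:30 = 18:00 on Apr 8.
+14 hours → arrive 08:00 UTC on Apr 9.
Flight 2 in UTC: 15:54 + 3:00 = 18:54 on Apr 8.
+12 hours and 36 minutes → arrive 07:30 UTC on Apr 9.
Flight 2 lands earlier by 30 minutes.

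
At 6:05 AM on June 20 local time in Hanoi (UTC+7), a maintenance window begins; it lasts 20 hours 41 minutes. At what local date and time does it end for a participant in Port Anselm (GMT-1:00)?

6:46 PM on Jun 20

Convert start to UTC: 6:05 AM − 7:00 = 11:05 PM UTC on Jun 19.
Add 20 hours and 41 minutes duration → 7:46 PM UTC (Jun 20).
Port Anselm is UTC−1:00, so local end time = 7:46 PM − 1:00 = 6:46 PM on Jun 20.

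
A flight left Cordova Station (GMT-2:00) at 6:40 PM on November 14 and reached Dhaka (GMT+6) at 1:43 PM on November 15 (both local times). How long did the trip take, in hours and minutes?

Departure in UTC: 6:40 PM + 2:00 = 8:40 PM on Nov 14.
Arrival in UTC: 1:43 PM − 6:00 = 7:43 AM on Nov 15.
Elapsed = 7:43 AM − 8:40 PM (+1 day) = 11 hours 3 minutes.

11 hours 3 minutes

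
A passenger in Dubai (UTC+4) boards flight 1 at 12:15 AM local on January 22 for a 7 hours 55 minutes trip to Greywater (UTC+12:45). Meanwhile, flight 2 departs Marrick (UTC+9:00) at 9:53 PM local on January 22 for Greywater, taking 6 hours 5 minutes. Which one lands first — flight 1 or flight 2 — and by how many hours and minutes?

Flight 1 in UTC: 12:15 AM − 4:00 = 8:15 PM on Jan 21.
+7 hours and 55 minutes → arrive 4:10 AM UTC on Jan 22.
Flight 2 in UTC: 9:53 PM − 9:00 = 12:53 PM on Jan 22.
+6 hours 5 minutes → arrive 6:58 PM UTC on Jan 22.
Flight 1 lands earlier by 14 hours 48 minutes.

the first, by 14 hours 48 minutes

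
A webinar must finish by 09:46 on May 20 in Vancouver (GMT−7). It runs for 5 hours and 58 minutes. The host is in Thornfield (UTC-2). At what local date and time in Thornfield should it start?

08:48 on May 20

Target end time in UTC: 09:46 + 7:00 = 16:46 on May 20.
Subtract 5 hours 58 minutes → start 10:48 UTC on May 20.
Thornfield is UTC−2:00: 10:48 − 2:00 = 08:48 on May 20.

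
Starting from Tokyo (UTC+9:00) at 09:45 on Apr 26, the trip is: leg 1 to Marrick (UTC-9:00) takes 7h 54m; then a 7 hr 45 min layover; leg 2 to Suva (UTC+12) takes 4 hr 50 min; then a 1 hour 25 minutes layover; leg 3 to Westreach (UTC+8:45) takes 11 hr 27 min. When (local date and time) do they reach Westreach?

18:51 on Apr 27

Convert departure to UTC: 09:45 − 9:00 = 00:45 UTC on Apr 26.
Add 7 hours 54 minutes leg 1 → 08:39 UTC.
Add 7 hours and 45 minutes layover in Marrick → 16:24 UTC.
Add 4 hours 50 minutes leg 2 → 21:14 UTC.
Add 1 hour 25 minutes layover in Suva → 22:39 UTC.
Add 11 hours and 27 minutes leg 3 → 10:06 UTC (Apr 27).
Westreach is UTC+8:45, so local arrival = 10:06 + 8:45 = 18:51 on Apr 27.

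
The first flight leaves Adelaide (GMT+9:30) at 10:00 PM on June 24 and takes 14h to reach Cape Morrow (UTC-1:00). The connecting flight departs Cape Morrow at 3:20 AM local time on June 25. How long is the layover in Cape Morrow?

Convert departure to UTC: 10:00 PM − 9:30 = 12:30 PM UTC on Jun 24.
Add 14 hours flight time → 2:30 AM UTC (Jun 25).
Cape Morrow is UTC−1:00, so local arrival = 2:30 AM − 1:00 = 1:30 AM on Jun 25.
Layover = 3:20 AM − 1:30 AM = 1 hour 50 minutes.

1 hour 50 minutes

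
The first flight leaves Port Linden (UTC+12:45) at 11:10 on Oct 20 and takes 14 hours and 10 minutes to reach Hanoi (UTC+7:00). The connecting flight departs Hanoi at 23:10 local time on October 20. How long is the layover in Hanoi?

3 hours 35 minutes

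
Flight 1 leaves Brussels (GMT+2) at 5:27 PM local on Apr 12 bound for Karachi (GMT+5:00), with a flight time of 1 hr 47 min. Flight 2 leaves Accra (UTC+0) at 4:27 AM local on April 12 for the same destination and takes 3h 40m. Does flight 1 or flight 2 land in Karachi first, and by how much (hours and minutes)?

the second, by 9 hours 7 minutes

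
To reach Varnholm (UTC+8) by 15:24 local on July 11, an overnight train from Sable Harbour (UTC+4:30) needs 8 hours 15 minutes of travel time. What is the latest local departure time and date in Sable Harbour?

03:39 on July 11

Target arrival in UTC: 15:24 − 8:00 = 07:24 on Jul 11.
Subtract 8 hours 15 minutes → departure 23:09 UTC on Jul 10.
Sable Harbour is UTC+4:30: 23:09 + 4:30 = 03:39 on Jul 11.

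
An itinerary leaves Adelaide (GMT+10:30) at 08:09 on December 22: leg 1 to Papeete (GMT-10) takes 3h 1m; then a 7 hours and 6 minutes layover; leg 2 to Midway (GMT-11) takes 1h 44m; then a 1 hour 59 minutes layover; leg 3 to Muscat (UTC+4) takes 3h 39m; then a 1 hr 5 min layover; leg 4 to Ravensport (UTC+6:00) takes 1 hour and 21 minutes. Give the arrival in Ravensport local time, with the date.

23:34 on December 22

Convert departure to UTC: 08:09 − 10:30 = 21:39 UTC on Dec 21.
Add 3 hours 1 minute leg 1 → 00:40 UTC (Dec 22).
Add 7 hours 6 minutes layover in Papeete → 07:46 UTC.
Add 1 hour 44 minutes leg 2 → 09:30 UTC.
Add 1 hour 59 minutes layover in Midway → 11:29 UTC.
Add 3 hours 39 minutes leg 3 → 15:08 UTC.
Add 1 hour 5 minutes layover in Muscat → 16:13 UTC.
Add 1 hour 21 minutes leg 4 → 17:34 UTC.
Ravensport is UTC+6:00, so local arrival = 17:34 + 6:00 = 23:34 on Dec 22.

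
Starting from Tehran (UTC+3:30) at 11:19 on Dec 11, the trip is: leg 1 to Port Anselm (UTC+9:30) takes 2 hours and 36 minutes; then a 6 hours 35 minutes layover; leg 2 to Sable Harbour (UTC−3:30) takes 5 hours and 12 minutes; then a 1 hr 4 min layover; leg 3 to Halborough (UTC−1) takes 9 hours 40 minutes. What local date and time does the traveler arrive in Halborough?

Convert departure to UTC: 11:19 − 3:30 = 07:49 UTC on Dec 11.
Add 2 hours and 36 minutes leg 1 → 10:25 UTC.
Add 6 hours 35 minutes layover in Port Anselm → 17:00 UTC.
Add 5 hours and 12 minutes leg 2 → 22:12 UTC.
Add 1 hour 4 minutes layover in Sable Harbour → 23:16 UTC.
Add 9 hours 40 minutes leg 3 → 08:56 UTC (Dec 12).
Halborough is UTC−1:00, so local arrival = 08:56 − 1:00 = 07:56 on Dec 12.

07:56 on Dec 12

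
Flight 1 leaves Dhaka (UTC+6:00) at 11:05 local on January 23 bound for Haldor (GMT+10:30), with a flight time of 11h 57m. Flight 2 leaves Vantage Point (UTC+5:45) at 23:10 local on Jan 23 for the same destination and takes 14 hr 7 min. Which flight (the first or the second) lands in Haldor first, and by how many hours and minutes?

the first, by 14 hours 30 minutes

Flight 1 in UTC: 11:05 − 6:00 = 05:05 on Jan 23.
+11 hours and 57 minutes → arrive 17:02 UTC on Jan 23.
Flight 2 in UTC: 23:10 − 5:45 = 17:25 on Jan 23.
+14 hours and 7 minutes → arrive 07:32 UTC on Jan 24.
Flight 1 lands earlier by 14 hours 30 minutes.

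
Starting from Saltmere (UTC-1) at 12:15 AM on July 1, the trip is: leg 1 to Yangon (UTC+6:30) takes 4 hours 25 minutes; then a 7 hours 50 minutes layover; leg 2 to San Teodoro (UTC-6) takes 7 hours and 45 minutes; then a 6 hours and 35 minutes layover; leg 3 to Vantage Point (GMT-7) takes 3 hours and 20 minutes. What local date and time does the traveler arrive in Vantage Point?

12:10 AM on July 2

Convert departure to UTC: 12:15 AM + 1:00 = 1:15 AM UTC on Jul 1.
Add 4 hours and 25 minutes leg 1 → 5:40 AM UTC.
Add 7 hours and 50 minutes layover in Yangon → 1:30 PM UTC.
Add 7 hours and 45 minutes leg 2 → 9:15 PM UTC.
Add 6 hours 35 minutes layover in San Teodoro → 3:50 AM UTC (Jul 2).
Add 3 hours 20 minutes leg 3 → 7:10 AM UTC.
Vantage Point is UTC−7:00, so local arrival = 7:10 AM − 7:00 = 12:10 AM on Jul 2.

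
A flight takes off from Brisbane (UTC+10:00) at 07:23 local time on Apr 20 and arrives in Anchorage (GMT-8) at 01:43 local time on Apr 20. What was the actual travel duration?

12 hours 20 minutes

Departure in UTC: 07:23 − 10:00 = 21:23 on Apr 19.
Arrival in UTC: 01:43 + 8:00 = 09:43 on Apr 20.
Elapsed = 09:43 − 21:23 (+1 day) = 12 hours 20 minutes.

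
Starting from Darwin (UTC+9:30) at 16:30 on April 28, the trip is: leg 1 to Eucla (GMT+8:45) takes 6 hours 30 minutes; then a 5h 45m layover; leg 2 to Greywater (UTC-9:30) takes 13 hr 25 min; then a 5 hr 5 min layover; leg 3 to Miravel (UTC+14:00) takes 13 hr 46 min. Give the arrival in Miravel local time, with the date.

Convert departure to UTC: 16:30 − 9:30 = 07:00 UTC on Apr 28.
Add 6 hours and 30 minutes leg 1 → 13:30 UTC.
Add 5 hours 45 minutes layover in Eucla → 19:15 UTC.
Add 13 hours and 25 minutes leg 2 → 08:40 UTC (Apr 29).
Add 5 hours 5 minutes layover in Greywater → 13:45 UTC.
Add 13 hours and 46 minutes leg 3 → 03:31 UTC (Apr 30).
Miravel is UTC+14:00, so local arrival = 03:31 + 14:00 = 17:31 on Apr 30.

17:31 on April 30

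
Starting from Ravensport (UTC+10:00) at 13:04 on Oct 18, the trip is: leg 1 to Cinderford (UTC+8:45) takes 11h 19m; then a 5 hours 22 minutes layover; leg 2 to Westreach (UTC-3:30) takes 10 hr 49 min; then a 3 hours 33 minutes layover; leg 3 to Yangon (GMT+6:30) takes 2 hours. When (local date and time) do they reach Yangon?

18:37 on Oct 19

Convert departure to UTC: 13:04 − 10:00 = 03:04 UTC on Oct 18.
Add 11 hours 19 minutes leg 1 → 14:23 UTC.
Add 5 hours and 22 minutes layover in Cinderford → 19:45 UTC.
Add 10 hours and 49 minutes leg 2 → 06:34 UTC (Oct 19).
Add 3 hours and 33 minutes layover in Westreach → 10:07 UTC.
Add 2 hours leg 3 → 12:07 UTC.
Yangon is UTC+6:30, so local arrival = 12:07 + 6:30 = 18:37 on Oct 19.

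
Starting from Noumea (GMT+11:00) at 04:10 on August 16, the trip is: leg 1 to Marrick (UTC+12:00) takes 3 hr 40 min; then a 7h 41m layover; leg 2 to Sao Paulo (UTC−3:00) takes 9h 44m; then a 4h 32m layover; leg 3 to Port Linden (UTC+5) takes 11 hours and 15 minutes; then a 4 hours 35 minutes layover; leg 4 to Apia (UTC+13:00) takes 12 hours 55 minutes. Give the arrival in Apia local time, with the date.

Convert departure to UTC: 04:10 − 11:00 = 17:10 UTC on Aug 15.
Add 3 hours and 40 minutes leg 1 → 20:50 UTC.
Add 7 hours 41 minutes layover in Marrick → 04:31 UTC (Aug 16).
Add 9 hours and 44 minutes leg 2 → 14:15 UTC.
Add 4 hours and 32 minutes layover in Sao Paulo → 18:47 UTC.
Add 11 hours and 15 minutes leg 3 → 06:02 UTC (Aug 17).
Add 4 hours and 35 minutes layover in Port Linden → 10:37 UTC.
Add 12 hours 55 minutes leg 4 → 23:32 UTC.
Apia is UTC+13:00, so local arrival = 23:32 + 13:00 = 12:32 on Aug 18.

12:32 on Aug 18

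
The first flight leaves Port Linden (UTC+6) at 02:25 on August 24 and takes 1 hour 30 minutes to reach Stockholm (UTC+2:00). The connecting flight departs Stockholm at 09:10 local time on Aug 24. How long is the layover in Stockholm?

9 hours 15 minutes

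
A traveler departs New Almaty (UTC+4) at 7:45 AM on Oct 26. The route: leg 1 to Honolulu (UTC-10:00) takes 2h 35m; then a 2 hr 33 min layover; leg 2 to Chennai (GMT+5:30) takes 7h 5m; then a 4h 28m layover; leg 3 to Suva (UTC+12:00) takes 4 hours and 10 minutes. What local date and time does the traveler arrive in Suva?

Convert departure to UTC: 7:45 AM − 4:00 = 3:45 AM UTC on Oct 26.
Add 2 hours 35 minutes leg 1 → 6:20 AM UTC.
Add 2 hours and 33 minutes layover in Honolulu → 8:53 AM UTC.
Add 7 hours 5 minutes leg 2 → 3:58 PM UTC.
Add 4 hours and 28 minutes layover in Chennai → 8:26 PM UTC.
Add 4 hours and 10 minutes leg 3 → 12:36 AM UTC (Oct 27).
Suva is UTC+12:00, so local arrival = 12:36 AM + 12:00 = 12:36 PM on Oct 27.

12:36 PM on October 27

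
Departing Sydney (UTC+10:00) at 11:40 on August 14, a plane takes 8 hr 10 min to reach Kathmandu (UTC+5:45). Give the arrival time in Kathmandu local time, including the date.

Convert departure to UTC: 11:40 − 10:00 = 01:40 UTC on Aug 14.
Add 8 hours 10 minutes travel time → 09:50 UTC.
Kathmandu is UTC+5:45, so local arrival = 09:50 + 5:45 = 15:35 on Aug 14.

15:35 on August 14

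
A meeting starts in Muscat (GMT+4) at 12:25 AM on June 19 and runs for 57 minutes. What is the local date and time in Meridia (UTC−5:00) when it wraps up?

4:22 PM on Jun 18

Convert start to UTC: 12:25 AM − 4:00 = 8:25 PM UTC on Jun 18.
Add 57 minutes duration → 9:22 PM UTC.
Meridia is UTC−5:00, so local end time = 9:22 PM − 5:00 = 4:22 PM on Jun 18.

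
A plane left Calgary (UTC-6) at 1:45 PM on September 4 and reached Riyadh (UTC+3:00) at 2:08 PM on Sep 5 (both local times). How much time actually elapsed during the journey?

Departure in UTC: 1:45 PM + 6:00 = 7:45 PM on Sep 4.
Arrival in UTC: 2:08 PM − 3:00 = 11:08 AM on Sep 5.
Elapsed = 11:08 AM − 7:45 PM (+1 day) = 15 hours 23 minutes.

15 hours 23 minutes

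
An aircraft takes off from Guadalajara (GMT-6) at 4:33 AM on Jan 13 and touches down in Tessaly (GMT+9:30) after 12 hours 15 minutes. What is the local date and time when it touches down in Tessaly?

8:18 AM on January 14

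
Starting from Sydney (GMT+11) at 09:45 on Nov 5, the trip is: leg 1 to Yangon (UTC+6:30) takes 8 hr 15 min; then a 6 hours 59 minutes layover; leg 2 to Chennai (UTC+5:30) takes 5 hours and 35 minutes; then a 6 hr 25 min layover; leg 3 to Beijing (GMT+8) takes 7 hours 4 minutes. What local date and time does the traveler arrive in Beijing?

Convert departure to UTC: 09:45 − 11:00 = 22:45 UTC on Nov 4.
Add 8 hours 15 minutes leg 1 → 07:00 UTC (Nov 5).
Add 6 hours 59 minutes layover in Yangon → 13:59 UTC.
Add 5 hours and 35 minutes leg 2 → 19:34 UTC.
Add 6 hours 25 minutes layover in Chennai → 01:59 UTC (Nov 6).
Add 7 hours 4 minutes leg 3 → 09:03 UTC.
Beijing is UTC+8:00, so local arrival = 09:03 + 8:00 = 17:03 on Nov 6.

17:03 on November 6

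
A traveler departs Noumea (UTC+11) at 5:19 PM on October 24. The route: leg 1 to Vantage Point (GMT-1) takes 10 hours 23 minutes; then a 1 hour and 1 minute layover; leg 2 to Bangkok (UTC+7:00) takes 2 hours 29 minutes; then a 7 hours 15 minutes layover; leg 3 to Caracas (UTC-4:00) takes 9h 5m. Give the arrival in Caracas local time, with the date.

8:32 AM on Oct 25

Convert departure to UTC: 5:19 PM − 11:00 = 6:19 AM UTC on Oct 24.
Add 10 hours 23 minutes leg 1 → 4:42 PM UTC.
Add 1 hour and 1 minute layover in Vantage Point → 5:43 PM UTC.
Add 2 hours 29 minutes leg 2 → 8:12 PM UTC.
Add 7 hours 15 minutes layover in Bangkok → 3:27 AM UTC (Oct 25).
Add 9 hours 5 minutes leg 3 → 12:32 PM UTC.
Caracas is UTC−4:00, so local arrival = 12:32 PM − 4:00 = 8:32 AM on Oct 25.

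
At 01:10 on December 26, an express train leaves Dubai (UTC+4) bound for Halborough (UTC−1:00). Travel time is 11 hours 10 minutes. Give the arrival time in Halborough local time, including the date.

Convert departure to UTC: 01:10 − 4:00 = 21:10 UTC on Dec 25.
Add 11 hours 10 minutes travel time → 08:20 UTC (Dec 26).
Halborough is UTC−1:00, so local arrival = 08:20 − 1:00 = 07:20 on Dec 26.

07:20 on December 26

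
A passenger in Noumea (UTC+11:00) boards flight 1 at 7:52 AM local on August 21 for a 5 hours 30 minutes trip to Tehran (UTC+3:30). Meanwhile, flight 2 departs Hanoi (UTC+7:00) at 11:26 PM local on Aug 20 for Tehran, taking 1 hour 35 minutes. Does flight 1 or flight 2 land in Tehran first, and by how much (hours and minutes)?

Flight 1 in UTC: 7:52 AM − 11:00 = 8:52 PM on Aug 20.
+5 hours 30 minutes → arrive 2:22 AM UTC on Aug 21.
Flight 2 in UTC: 11:26 PM − 7:00 = 4:26 PM on Aug 20.
+1 hour and 35 minutes → arrive 6:01 PM UTC on Aug 20.
Flight 2 lands earlier by 8 hours 21 minutes.

the second, by 8 hours 21 minutes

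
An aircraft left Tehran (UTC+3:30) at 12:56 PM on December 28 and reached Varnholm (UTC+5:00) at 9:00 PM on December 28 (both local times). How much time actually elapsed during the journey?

6 hours 34 minutes

Varnholm is 1:30 ahead of Tehran.
Clock-face elapsed time (ignoring zones) is 8 hours 4 minutes.
Actual elapsed = 8 hours 4 minutes − 1:30 = 6 hours 34 minutes.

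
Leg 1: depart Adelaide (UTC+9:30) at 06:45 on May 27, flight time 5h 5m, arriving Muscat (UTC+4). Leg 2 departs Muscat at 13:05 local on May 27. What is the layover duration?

6 hours 45 minutes

Convert departure to UTC: 06:45 − 9:30 = 21:15 UTC on May 26.
Add 5 hours and 5 minutes flight time → 02:20 UTC (May 27).
Muscat is UTC+4:00, so local arrival = 02:20 + 4:00 = 06:20 on May 27.
Layover = 13:05 − 06:20 = 6 hours 45 minutes.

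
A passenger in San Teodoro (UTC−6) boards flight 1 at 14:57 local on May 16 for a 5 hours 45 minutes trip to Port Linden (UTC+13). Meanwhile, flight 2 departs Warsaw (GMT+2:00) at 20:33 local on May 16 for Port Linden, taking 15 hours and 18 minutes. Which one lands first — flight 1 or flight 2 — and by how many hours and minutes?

the first, by 7 hours 9 minutes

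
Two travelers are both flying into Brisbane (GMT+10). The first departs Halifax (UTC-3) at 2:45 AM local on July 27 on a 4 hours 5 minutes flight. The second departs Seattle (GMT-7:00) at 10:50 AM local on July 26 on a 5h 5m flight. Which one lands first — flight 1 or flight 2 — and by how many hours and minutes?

the second, by 10 hours 55 minutes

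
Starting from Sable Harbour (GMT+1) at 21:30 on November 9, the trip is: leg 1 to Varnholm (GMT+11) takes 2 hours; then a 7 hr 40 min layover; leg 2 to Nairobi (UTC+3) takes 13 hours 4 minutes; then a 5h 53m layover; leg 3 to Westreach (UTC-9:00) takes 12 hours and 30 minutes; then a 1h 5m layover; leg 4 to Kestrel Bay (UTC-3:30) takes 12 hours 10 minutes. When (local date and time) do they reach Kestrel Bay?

23:22 on November 11

Convert departure to UTC: 21:30 − 1:00 = 20:30 UTC on Nov 9.
Add 2 hours leg 1 → 22:30 UTC.
Add 7 hours 40 minutes layover in Varnholm → 06:10 UTC (Nov 10).
Add 13 hours and 4 minutes leg 2 → 19:14 UTC.
Add 5 hours 53 minutes layover in Nairobi → 01:07 UTC (Nov 11).
Add 12 hours 30 minutes leg 3 → 13:37 UTC.
Add 1 hour 5 minutes layover in Westreach → 14:42 UTC.
Add 12 hours 10 minutes leg 4 → 02:52 UTC (Nov 12).
Kestrel Bay is UTC−3:30, so local arrival = 02:52 − 3:30 = 23:22 on Nov 11.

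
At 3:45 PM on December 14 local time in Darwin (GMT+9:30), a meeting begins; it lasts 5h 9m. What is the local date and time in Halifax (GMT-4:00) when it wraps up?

7:24 AM on December 14

Convert start to UTC: 3:45 PM − 9:30 = 6:15 AM UTC on Dec 14.
Add 5 hours 9 minutes duration → 11:24 AM UTC.
Halifax is UTC−4:00, so local end time = 11:24 AM − 4:00 = 7:24 AM on Dec 14.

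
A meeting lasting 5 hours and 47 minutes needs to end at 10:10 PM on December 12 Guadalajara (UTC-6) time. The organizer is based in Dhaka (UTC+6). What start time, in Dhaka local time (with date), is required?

Target end time in UTC: 10:10 PM + 6:00 = 4:10 AM on Dec 13.
Subtract 5 hours and 47 minutes → start 10:23 PM UTC on Dec 12.
Dhaka is UTC+6:00: 10:23 PM + 6:00 = 4:23 AM on Dec 13.

4:23 AM on December 13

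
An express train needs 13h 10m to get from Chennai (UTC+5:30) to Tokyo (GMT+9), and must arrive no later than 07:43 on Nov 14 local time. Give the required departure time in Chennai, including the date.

Target arrival in UTC: 07:43 − 9:00 = 22:43 on Nov 13.
Subtract 13 hours and 10 minutes → departure 09:33 UTC on Nov 13.
Chennai is UTC+5:30: 09:33 + 5:30 = 15:03 on Nov 13.

15:03 on November 13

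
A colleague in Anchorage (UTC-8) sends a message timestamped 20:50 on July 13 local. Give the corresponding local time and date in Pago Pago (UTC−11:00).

Pago Pago is 3:00 behind Anchorage.
Shift by the zone difference: 20:50 − 3:00 = 17:50 on Jul 13 in Pago Pago.

17:50 on July 13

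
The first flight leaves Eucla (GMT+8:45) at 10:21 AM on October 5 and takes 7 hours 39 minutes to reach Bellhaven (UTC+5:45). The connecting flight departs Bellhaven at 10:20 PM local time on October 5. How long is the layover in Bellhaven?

7 hours 20 minutes

Convert departure to UTC: 10:21 AM − 8:45 = 1:36 AM UTC on Oct 5.
Add 7 hours and 39 minutes flight time → 9:15 AM UTC.
Bellhaven is UTC+5:45, so local arrival = 9:15 AM + 5:45 = 3:00 PM on Oct 5.
Layover = 10:20 PM − 3:00 PM = 7 hours 20 minutes.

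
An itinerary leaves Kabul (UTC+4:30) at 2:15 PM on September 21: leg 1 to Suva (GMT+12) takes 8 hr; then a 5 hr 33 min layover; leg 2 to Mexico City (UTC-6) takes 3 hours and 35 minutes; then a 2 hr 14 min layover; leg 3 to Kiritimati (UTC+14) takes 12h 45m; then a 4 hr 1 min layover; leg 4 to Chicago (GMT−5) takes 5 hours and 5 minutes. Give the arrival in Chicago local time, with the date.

9:58 PM on September 22

Convert departure to UTC: 2:15 PM − 4:30 = 9:45 AM UTC on Sep 21.
Add 8 hours leg 1 → 5:45 PM UTC.
Add 5 hours and 33 minutes layover in Suva → 11:18 PM UTC.
Add 3 hours and 35 minutes leg 2 → 2:53 AM UTC (Sep 22).
Add 2 hours 14 minutes layover in Mexico City → 5:07 AM UTC.
Add 12 hours 45 minutes leg 3 → 5:52 PM UTC.
Add 4 hours 1 minute layover in Kiritimati → 9:53 PM UTC.
Add 5 hours and 5 minutes leg 4 → 2:58 AM UTC (Sep 23).
Chicago is UTC−5:00, so local arrival = 2:58 AM − 5:00 = 9:58 PM on Sep 22.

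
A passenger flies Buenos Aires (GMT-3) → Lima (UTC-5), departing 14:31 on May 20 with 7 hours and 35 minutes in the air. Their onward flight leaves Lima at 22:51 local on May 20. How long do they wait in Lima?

Convert departure to UTC: 14:31 + 3:00 = 17:31 UTC on May 20.
Add 7 hours and 35 minutes flight time → 01:06 UTC (May 21).
Lima is UTC−5:00, so local arrival = 01:06 − 5:00 = 20:06 on May 20.
Layover = 22:51 − 20:06 = 2 hours 45 minutes.

2 hours 45 minutes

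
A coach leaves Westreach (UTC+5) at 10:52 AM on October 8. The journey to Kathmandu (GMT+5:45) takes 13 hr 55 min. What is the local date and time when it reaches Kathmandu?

1:32 AM on October 9

Kathmandu is 0:45 ahead of Westreach.
After 13 hours 55 minutes it is 12:47 AM (Oct 9) in Westreach.
Shift by the zone difference: 12:47 AM + 0:45 = 1:32 AM on Oct 9 in Kathmandu.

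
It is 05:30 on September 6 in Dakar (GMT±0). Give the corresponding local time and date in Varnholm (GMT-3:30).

Dakar is UTC+0 so that is 05:30 UTC.
Varnholm is UTC−3:30: 05:30 − 3:30 = 02:00 on Sep 6.

02:00 on September 6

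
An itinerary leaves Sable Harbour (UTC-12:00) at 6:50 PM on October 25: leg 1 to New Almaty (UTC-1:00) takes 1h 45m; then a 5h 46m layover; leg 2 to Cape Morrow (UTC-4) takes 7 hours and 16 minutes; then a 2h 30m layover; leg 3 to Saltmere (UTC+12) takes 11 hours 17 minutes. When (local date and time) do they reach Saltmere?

Convert departure to UTC: 6:50 PM + 12:00 = 6:50 AM UTC on Oct 26.
Add 1 hour 45 minutes leg 1 → 8:35 AM UTC.
Add 5 hours 46 minutes layover in New Almaty → 2:21 PM UTC.
Add 7 hours 16 minutes leg 2 → 9:37 PM UTC.
Add 2 hours and 30 minutes layover in Cape Morrow → 12:07 AM UTC (Oct 27).
Add 11 hours and 17 minutes leg 3 → 11:24 AM UTC.
Saltmere is UTC+12:00, so local arrival = 11:24 AM + 12:00 = 11:24 PM on Oct 27.

11:24 PM on Oct 27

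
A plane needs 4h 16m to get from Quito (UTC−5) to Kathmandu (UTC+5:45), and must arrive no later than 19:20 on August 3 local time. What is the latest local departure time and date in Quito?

04:19 on August 3

Target arrival in UTC: 19:20 − 5:45 = 13:35 on Aug 3.
Subtract 4 hours and 16 minutes → departure 09:19 UTC on Aug 3.
Quito is UTC−5:00: 09:19 − 5:00 = 04:19 on Aug 3.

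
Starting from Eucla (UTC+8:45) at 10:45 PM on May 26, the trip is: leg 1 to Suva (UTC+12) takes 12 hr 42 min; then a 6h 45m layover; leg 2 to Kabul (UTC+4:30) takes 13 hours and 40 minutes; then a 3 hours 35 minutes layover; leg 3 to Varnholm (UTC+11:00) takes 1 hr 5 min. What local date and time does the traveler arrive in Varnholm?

2:47 PM on May 28

Convert departure to UTC: 10:45 PM − 8:45 = 2:00 PM UTC on May 26.
Add 12 hours 42 minutes leg 1 → 2:42 AM UTC (May 27).
Add 6 hours 45 minutes layover in Suva → 9:27 AM UTC.
Add 13 hours 40 minutes leg 2 → 11:07 PM UTC.
Add 3 hours 35 minutes layover in Kabul → 2:42 AM UTC (May 28).
Add 1 hour 5 minutes leg 3 → 3:47 AM UTC.
Varnholm is UTC+11:00, so local arrival = 3:47 AM + 11:00 = 2:47 PM on May 28.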